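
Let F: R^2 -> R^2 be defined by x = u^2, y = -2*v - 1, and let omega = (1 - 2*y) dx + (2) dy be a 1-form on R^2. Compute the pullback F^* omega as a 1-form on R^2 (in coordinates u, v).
F^* omega = (2*u*(4*v + 3)) du + (-4) dv

Using F^*(f dg) = (f ∘ F) d(g ∘ F), substitute each coordinate x_i by F_i(u, v) in f_i, and replace dx_i by d F_i = (∂F_i/∂u) du + (∂F_i/∂v) dv.
  For the x component: f_1(F) = 4*v + 3; d F_1 = (2*u) du + (0) dv
  For the y component: f_2(F) = 2; d F_2 = (0) du + (-2) dv
Combining and collecting du, dv coefficients:
  coeff of du: 2*u*(4*v + 3)
  coeff of dv: -4
F^* omega = (2*u*(4*v + 3)) du + (-4) dv.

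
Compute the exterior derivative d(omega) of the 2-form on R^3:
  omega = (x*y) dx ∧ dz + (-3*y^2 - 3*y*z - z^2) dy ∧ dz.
d(omega) = (-x) dx ∧ dy ∧ dz

For a 2-form omega = sum_{i<j} g_{ij} dx_i ∧ dx_j, the exterior derivative is
  d(omega) = sum_{i<j} d(g_{ij}) ∧ dx_i ∧ dx_j = sum_{i<j, k} (∂g_{ij}/∂x_k) dx_k ∧ dx_i ∧ dx_j.
Expand each term, using dx_k ∧ dx_i ∧ dx_j = sgn(permutation) dx_{(a)} ∧ dx_{(b)} ∧ dx_{(c)} with (a < b < c) sorted:
  d(x*y) includes (∂/∂y)(x*y) dy = (x) dy, which multiplied by dx ∧ dz gives (-x) dx ∧ dy ∧ dz
Collecting like 3-forms: d(omega) = (-x) dx ∧ dy ∧ dz.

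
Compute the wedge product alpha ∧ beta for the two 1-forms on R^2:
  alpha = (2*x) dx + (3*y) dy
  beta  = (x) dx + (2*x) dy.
alpha ∧ beta = (x*(4*x - 3*y)) dx ∧ dy

Distribute the wedge, using dx_i ∧ dx_j = -dx_j ∧ dx_i and dx_i ∧ dx_i = 0. For each pair (i, j) with i < j, the coefficient of dx_i ∧ dx_j in alpha ∧ beta is (alpha_i * beta_j - alpha_j * beta_i). Collecting: alpha ∧ beta = (x*(4*x - 3*y)) dx ∧ dy.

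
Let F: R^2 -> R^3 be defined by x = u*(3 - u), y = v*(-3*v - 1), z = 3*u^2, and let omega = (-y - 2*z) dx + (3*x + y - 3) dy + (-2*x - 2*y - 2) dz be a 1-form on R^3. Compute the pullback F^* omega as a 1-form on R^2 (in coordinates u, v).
F^* omega = (24*u^3 - 54*u^2 + 30*u*v^2 + 10*u*v - 12*u + 9*v^2 + 3*v) du + (18*u^2*v + 3*u^2 - 54*u*v - 9*u + 18*v^3 + 9*v^2 + 19*v + 3) dv

Using F^*(f dg) = (f ∘ F) d(g ∘ F), substitute each coordinate x_i by F_i(u, v) in f_i, and replace dx_i by d F_i = (∂F_i/∂u) du + (∂F_i/∂v) dv.
  For the x component: f_1(F) = -6*u^2 + 3*v^2 + v; d F_1 = (3 - 2*u) du + (0) dv
  For the y component: f_2(F) = -3*u^2 + 9*u - 3*v^2 - v - 3; d F_2 = (0) du + (-6*v - 1) dv
  For the z component: f_3(F) = 2*u^2 - 6*u + 6*v^2 + 2*v - 2; d F_3 = (6*u) du + (0) dv
Combining and collecting du, dv coefficients:
  coeff of du: 24*u^3 - 54*u^2 + 30*u*v^2 + 10*u*v - 12*u + 9*v^2 + 3*v
  coeff of dv: 18*u^2*v + 3*u^2 - 54*u*v - 9*u + 18*v^3 + 9*v^2 + 19*v + 3
F^* omega = (24*u^3 - 54*u^2 + 30*u*v^2 + 10*u*v - 12*u + 9*v^2 + 3*v) du + (18*u^2*v + 3*u^2 - 54*u*v - 9*u + 18*v^3 + 9*v^2 + 19*v + 3) dv.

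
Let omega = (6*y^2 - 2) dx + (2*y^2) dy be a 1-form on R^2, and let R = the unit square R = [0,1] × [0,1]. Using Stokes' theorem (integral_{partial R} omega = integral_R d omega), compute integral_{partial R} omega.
integral_(partial R) omega = -6

Stokes: integral_partial_R omega = integral_R d omega with d omega = (∂Q/∂x - ∂P/∂y) dx ∧ dy.
  ∂Q/∂x = 0
  ∂P/∂y = 12*y
  integrand = ∂Q/∂x - ∂P/∂y = -12*y.
Integrating over R: integral_0^1 integral_0^1 (-12*y) dx dy = -6.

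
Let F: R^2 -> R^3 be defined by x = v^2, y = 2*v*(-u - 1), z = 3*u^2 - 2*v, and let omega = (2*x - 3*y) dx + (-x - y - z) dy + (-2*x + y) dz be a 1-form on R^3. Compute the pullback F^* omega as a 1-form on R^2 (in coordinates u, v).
F^* omega = (2*v*(-3*u^2 - 8*u*v - 6*u + v^2 - 4*v)) du + (6*u^3 - 4*u^2*v + 6*u^2 + 14*u*v^2 - 8*u*v + 4*v^3 + 18*v^2 - 4*v) dv

Using F^*(f dg) = (f ∘ F) d(g ∘ F), substitute each coordinate x_i by F_i(u, v) in f_i, and replace dx_i by d F_i = (∂F_i/∂u) du + (∂F_i/∂v) dv.
  For the x component: f_1(F) = 2*v*(3*u + v + 3); d F_1 = (0) du + (2*v) dv
  For the y component: f_2(F) = -3*u^2 + 2*u*v - v^2 + 4*v; d F_2 = (-2*v) du + (-2*u - 2) dv
  For the z component: f_3(F) = 2*v*(-u - v - 1); d F_3 = (6*u) du + (-2) dv
Combining and collecting du, dv coefficients:
  coeff of du: 2*v*(-3*u^2 - 8*u*v - 6*u + v^2 - 4*v)
  coeff of dv: 6*u^3 - 4*u^2*v + 6*u^2 + 14*u*v^2 - 8*u*v + 4*v^3 + 18*v^2 - 4*v
F^* omega = (2*v*(-3*u^2 - 8*u*v - 6*u + v^2 - 4*v)) du + (6*u^3 - 4*u^2*v + 6*u^2 + 14*u*v^2 - 8*u*v + 4*v^3 + 18*v^2 - 4*v) dv.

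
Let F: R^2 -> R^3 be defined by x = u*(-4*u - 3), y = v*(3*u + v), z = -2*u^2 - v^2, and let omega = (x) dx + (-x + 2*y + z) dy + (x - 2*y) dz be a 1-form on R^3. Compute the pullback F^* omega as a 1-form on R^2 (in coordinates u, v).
F^* omega = (48*u^3 + 30*u^2*v + 48*u^2 + 26*u*v^2 + 9*u*v + 9*u + 3*v^3) du + (6*u^3 + 30*u^2*v + 9*u^2 + 27*u*v^2 + 12*u*v + 6*v^3) dv

Using F^*(f dg) = (f ∘ F) d(g ∘ F), substitute each coordinate x_i by F_i(u, v) in f_i, and replace dx_i by d F_i = (∂F_i/∂u) du + (∂F_i/∂v) dv.
  For the x component: f_1(F) = u*(-4*u - 3); d F_1 = (-8*u - 3) du + (0) dv
  For the y component: f_2(F) = 2*u^2 + 6*u*v + 3*u + v^2; d F_2 = (3*v) du + (3*u + 2*v) dv
  For the z component: f_3(F) = -4*u^2 - 6*u*v - 3*u - 2*v^2; d F_3 = (-4*u) du + (-2*v) dv
Combining and collecting du, dv coefficients:
  coeff of du: 48*u^3 + 30*u^2*v + 48*u^2 + 26*u*v^2 + 9*u*v + 9*u + 3*v^3
  coeff of dv: 6*u^3 + 30*u^2*v + 9*u^2 + 27*u*v^2 + 12*u*v + 6*v^3
F^* omega = (48*u^3 + 30*u^2*v + 48*u^2 + 26*u*v^2 + 9*u*v + 9*u + 3*v^3) du + (6*u^3 + 30*u^2*v + 9*u^2 + 27*u*v^2 + 12*u*v + 6*v^3) dv.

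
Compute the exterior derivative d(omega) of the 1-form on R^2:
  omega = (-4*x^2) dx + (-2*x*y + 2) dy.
d(omega) = (-2*y) dx ∧ dy

For a 1-form omega = sum_i f_i dx_i, the exterior derivative is
  d(omega) = sum_{i < j} (∂f_j/∂x_i - ∂f_i/∂x_j) dx_i ∧ dx_j.
  coefficient of dx ∧ dy: ∂f_2/∂x - ∂f_1/∂y = ∂(-2*x*y + 2)/∂x - ∂(-4*x^2)/∂y = -2*y
Assembling: d(omega) = (-2*y) dx ∧ dy.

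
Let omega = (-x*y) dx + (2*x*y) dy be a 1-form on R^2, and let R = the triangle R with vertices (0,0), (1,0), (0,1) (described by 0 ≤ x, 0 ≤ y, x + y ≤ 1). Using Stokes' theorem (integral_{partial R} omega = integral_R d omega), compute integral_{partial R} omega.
integral_(partial R) omega = 1/2

Stokes: integral_partial_R omega = integral_R d omega with d omega = (∂Q/∂x - ∂P/∂y) dx ∧ dy.
  ∂Q/∂x = 2*y
  ∂P/∂y = -x
  integrand = ∂Q/∂x - ∂P/∂y = x + 2*y.
Integrating over R: integral_0^1 integral_0^{1-x} (x + 2*y) dy dx = 1/2.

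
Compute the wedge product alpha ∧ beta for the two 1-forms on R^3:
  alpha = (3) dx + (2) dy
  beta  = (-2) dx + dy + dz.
alpha ∧ beta = (7) dx ∧ dy + (3) dx ∧ dz + (2) dy ∧ dz

Distribute the wedge, using dx_i ∧ dx_j = -dx_j ∧ dx_i and dx_i ∧ dx_i = 0. For each pair (i, j) with i < j, the coefficient of dx_i ∧ dx_j in alpha ∧ beta is (alpha_i * beta_j - alpha_j * beta_i). Collecting: alpha ∧ beta = (7) dx ∧ dy + (3) dx ∧ dz + (2) dy ∧ dz.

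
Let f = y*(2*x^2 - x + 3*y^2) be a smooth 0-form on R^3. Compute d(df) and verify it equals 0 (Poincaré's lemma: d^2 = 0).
d(df) = 0

Step 1: df = sum_i (∂f/∂x_i) dx_i = (y*(4*x - 1)) dx + (2*x^2 - x + 9*y^2) dy + (0) dz.
Step 2: Apply d again. Using the 1-form formula, the coefficient of dx ∧ dy in d(df) is ∂^2 f/∂x ∂y - ∂^2 f/∂y ∂x = (4*x - 1) - (4*x - 1) = 0 (equality of mixed partials for smooth f).
Similarly for dx ∧ dz and dy ∧ dz — all coefficients vanish. So d(df) = 0.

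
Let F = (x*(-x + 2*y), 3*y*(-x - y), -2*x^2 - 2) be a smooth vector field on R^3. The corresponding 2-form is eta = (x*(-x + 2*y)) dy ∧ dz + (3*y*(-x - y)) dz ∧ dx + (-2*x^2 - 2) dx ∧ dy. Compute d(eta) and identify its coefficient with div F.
d(eta) = (-5*x - 4*y) dx ∧ dy ∧ dz; div F = -5*x - 4*y

For a 2-form in R^3 of the form above, applying d gives a 3-form with coefficient ∂P/∂x + ∂Q/∂y + ∂R/∂z:
  ∂P/∂x = -2*x + 2*y
  ∂Q/∂y = -3*x - 6*y
  ∂R/∂z = 0
Sum = -5*x - 4*y, which is exactly div F.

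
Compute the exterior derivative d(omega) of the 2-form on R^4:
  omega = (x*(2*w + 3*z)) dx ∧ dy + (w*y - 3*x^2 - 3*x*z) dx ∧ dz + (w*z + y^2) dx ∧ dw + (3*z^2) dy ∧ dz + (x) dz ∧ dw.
d(omega) = (-w + 3*x) dx ∧ dy ∧ dz + (2*x - 2*y) dx ∧ dy ∧ dw + (-w + y + 1) dx ∧ dz ∧ dw

For a 2-form omega = sum_{i<j} g_{ij} dx_i ∧ dx_j, the exterior derivative is
  d(omega) = sum_{i<j} d(g_{ij}) ∧ dx_i ∧ dx_j = sum_{i<j, k} (∂g_{ij}/∂x_k) dx_k ∧ dx_i ∧ dx_j.
Expand each term, using dx_k ∧ dx_i ∧ dx_j = sgn(permutation) dx_{(a)} ∧ dx_{(b)} ∧ dx_{(c)} with (a < b < c) sorted:
  d(x*(2*w + 3*z)) includes (∂/∂z)(x*(2*w + 3*z)) dz = (3*x) dz, which multiplied by dx ∧ dy gives (3*x) dx ∧ dy ∧ dz
  d(x*(2*w + 3*z)) includes (∂/∂w)(x*(2*w + 3*z)) dw = (2*x) dw, which multiplied by dx ∧ dy gives (2*x) dx ∧ dy ∧ dw
  d(w*y - 3*x^2 - 3*x*z) includes (∂/∂y)(w*y - 3*x^2 - 3*x*z) dy = (w) dy, which multiplied by dx ∧ dz gives (-w) dx ∧ dy ∧ dz
  d(w*y - 3*x^2 - 3*x*z) includes (∂/∂w)(w*y - 3*x^2 - 3*x*z) dw = (y) dw, which multiplied by dx ∧ dz gives (y) dx ∧ dz ∧ dw
  d(w*z + y^2) includes (∂/∂y)(w*z + y^2) dy = (2*y) dy, which multiplied by dx ∧ dw gives (-2*y) dx ∧ dy ∧ dw
  d(w*z + y^2) includes (∂/∂z)(w*z + y^2) dz = (w) dz, which multiplied by dx ∧ dw gives (-w) dx ∧ dz ∧ dw
  d(x) includes (∂/∂x)(x) dx = (1) dx, which multiplied by dz ∧ dw gives (1) dx ∧ dz ∧ dw
Collecting like 3-forms: d(omega) = (-w + 3*x) dx ∧ dy ∧ dz + (2*x - 2*y) dx ∧ dy ∧ dw + (-w + y + 1) dx ∧ dz ∧ dw.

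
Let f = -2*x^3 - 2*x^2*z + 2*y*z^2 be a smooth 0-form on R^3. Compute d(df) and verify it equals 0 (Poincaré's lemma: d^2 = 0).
d(df) = 0

Step 1: df = sum_i (∂f/∂x_i) dx_i = (2*x*(-3*x - 2*z)) dx + (2*z^2) dy + (-2*x^2 + 4*y*z) dz.
Step 2: Apply d again. Using the 1-form formula, the coefficient of dx ∧ dy in d(df) is ∂^2 f/∂x ∂y - ∂^2 f/∂y ∂x = (0) - (0) = 0 (equality of mixed partials for smooth f).
Similarly for dx ∧ dz and dy ∧ dz — all coefficients vanish. So d(df) = 0.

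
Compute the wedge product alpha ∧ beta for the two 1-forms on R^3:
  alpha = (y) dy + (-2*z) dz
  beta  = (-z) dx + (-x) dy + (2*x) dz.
alpha ∧ beta = (y*z) dx ∧ dy + (2*x*(y - z)) dy ∧ dz + (-2*z^2) dx ∧ dz

Distribute the wedge, using dx_i ∧ dx_j = -dx_j ∧ dx_i and dx_i ∧ dx_i = 0. For each pair (i, j) with i < j, the coefficient of dx_i ∧ dx_j in alpha ∧ beta is (alpha_i * beta_j - alpha_j * beta_i). Collecting: alpha ∧ beta = (y*z) dx ∧ dy + (2*x*(y - z)) dy ∧ dz + (-2*z^2) dx ∧ dz.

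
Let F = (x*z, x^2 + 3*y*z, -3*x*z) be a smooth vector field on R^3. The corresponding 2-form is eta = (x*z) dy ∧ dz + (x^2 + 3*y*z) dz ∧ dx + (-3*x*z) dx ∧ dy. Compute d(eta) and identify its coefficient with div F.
d(eta) = (-3*x + 4*z) dx ∧ dy ∧ dz; div F = -3*x + 4*z

For a 2-form in R^3 of the form above, applying d gives a 3-form with coefficient ∂P/∂x + ∂Q/∂y + ∂R/∂z:
  ∂P/∂x = z
  ∂Q/∂y = 3*z
  ∂R/∂z = -3*x
Sum = -3*x + 4*z, which is exactly div F.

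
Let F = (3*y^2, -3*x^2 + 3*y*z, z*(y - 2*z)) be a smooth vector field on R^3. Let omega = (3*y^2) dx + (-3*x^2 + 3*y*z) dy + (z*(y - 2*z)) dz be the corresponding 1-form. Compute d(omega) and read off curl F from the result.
d(omega) = (-3*y + z) dy ∧ dz + (0) dz ∧ dx + (-6*x - 6*y) dx ∧ dy; curl F = (-3*y + z, 0, -6*x - 6*y)

d omega = sum_{i<j} (∂f_j/∂x_i - ∂f_i/∂x_j) dx_i ∧ dx_j. Under the identification (dy ∧ dz, dz ∧ dx, dx ∧ dy) ↔ (e_x, e_y, e_z), the coefficients are exactly the components of curl F. Compute:
  ∂R/∂y - ∂Q/∂z = (z) - (3*y) = -3*y + z
  ∂P/∂z - ∂R/∂x = (0) - (0) = 0
  ∂Q/∂x - ∂P/∂y = (-6*x) - (6*y) = -6*x - 6*y.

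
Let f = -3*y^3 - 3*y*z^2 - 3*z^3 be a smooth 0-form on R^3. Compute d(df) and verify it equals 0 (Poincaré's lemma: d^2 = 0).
d(df) = 0

Step 1: df = sum_i (∂f/∂x_i) dx_i = (0) dx + (-9*y^2 - 3*z^2) dy + (3*z*(-2*y - 3*z)) dz.
Step 2: Apply d again. Using the 1-form formula, the coefficient of dx ∧ dy in d(df) is ∂^2 f/∂x ∂y - ∂^2 f/∂y ∂x = (0) - (0) = 0 (equality of mixed partials for smooth f).
Similarly for dx ∧ dz and dy ∧ dz — all coefficients vanish. So d(df) = 0.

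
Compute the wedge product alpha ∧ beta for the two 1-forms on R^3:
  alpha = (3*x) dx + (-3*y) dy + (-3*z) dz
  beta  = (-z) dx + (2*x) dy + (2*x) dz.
alpha ∧ beta = (6*x^2 - 3*y*z) dx ∧ dy + (6*x^2 - 3*z^2) dx ∧ dz + (6*x*(-y + z)) dy ∧ dz

Distribute the wedge, using dx_i ∧ dx_j = -dx_j ∧ dx_i and dx_i ∧ dx_i = 0. For each pair (i, j) with i < j, the coefficient of dx_i ∧ dx_j in alpha ∧ beta is (alpha_i * beta_j - alpha_j * beta_i). Collecting: alpha ∧ beta = (6*x^2 - 3*y*z) dx ∧ dy + (6*x^2 - 3*z^2) dx ∧ dz + (6*x*(-y + z)) dy ∧ dz.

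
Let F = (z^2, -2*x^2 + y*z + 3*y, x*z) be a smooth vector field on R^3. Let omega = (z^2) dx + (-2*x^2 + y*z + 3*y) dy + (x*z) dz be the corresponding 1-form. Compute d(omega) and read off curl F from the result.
d(omega) = (-y) dy ∧ dz + (z) dz ∧ dx + (-4*x) dx ∧ dy; curl F = (-y, z, -4*x)

d omega = sum_{i<j} (∂f_j/∂x_i - ∂f_i/∂x_j) dx_i ∧ dx_j. Under the identification (dy ∧ dz, dz ∧ dx, dx ∧ dy) ↔ (e_x, e_y, e_z), the coefficients are exactly the components of curl F. Compute:
  ∂R/∂y - ∂Q/∂z = (0) - (y) = -y
  ∂P/∂z - ∂R/∂x = (2*z) - (z) = z
  ∂Q/∂x - ∂P/∂y = (-4*x) - (0) = -4*x.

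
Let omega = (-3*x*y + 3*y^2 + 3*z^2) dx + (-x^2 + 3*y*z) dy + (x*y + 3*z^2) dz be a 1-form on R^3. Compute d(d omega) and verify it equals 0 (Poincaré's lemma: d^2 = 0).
d(d omega) = 0

Step 1: d omega = sum_{i<j} (∂f_j/∂x_i - ∂f_i/∂x_j) dx_i ∧ dx_j:
  coeff of dx ∧ dy: x - 6*y
  coeff of dx ∧ dz: y - 6*z
  coeff of dy ∧ dz: x - 3*y
Step 2: Apply d again to each 2-form coefficient. The only possible 3-form in R^3 is dx ∧ dy ∧ dz, with coefficient
  ∂(coeff of dy∧dz)/∂x - ∂(coeff of dx∧dz)/∂y + ∂(coeff of dx∧dy)/∂z
  = ∂/∂x (x - 3*y) - ∂/∂y (y - 6*z) + ∂/∂z (x - 6*y).
Each of these terms simplifies to sums of mixed partials that cancel in pairs. The result is 0 (by equality of mixed partials for smooth functions — Schwarz / Clairaut).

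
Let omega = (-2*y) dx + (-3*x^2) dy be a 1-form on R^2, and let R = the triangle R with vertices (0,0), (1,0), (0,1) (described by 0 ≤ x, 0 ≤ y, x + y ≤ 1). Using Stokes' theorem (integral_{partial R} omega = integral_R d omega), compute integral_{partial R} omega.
integral_(partial R) omega = 0

Stokes: integral_partial_R omega = integral_R d omega with d omega = (∂Q/∂x - ∂P/∂y) dx ∧ dy.
  ∂Q/∂x = -6*x
  ∂P/∂y = -2
  integrand = ∂Q/∂x - ∂P/∂y = 2 - 6*x.
Integrating over R: integral_0^1 integral_0^{1-x} (2 - 6*x) dy dx = 0.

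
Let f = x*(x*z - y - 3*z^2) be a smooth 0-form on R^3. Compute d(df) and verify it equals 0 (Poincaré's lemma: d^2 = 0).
d(df) = 0

Step 1: df = sum_i (∂f/∂x_i) dx_i = (2*x*z - y - 3*z^2) dx + (-x) dy + (x*(x - 6*z)) dz.
Step 2: Apply d again. Using the 1-form formula, the coefficient of dx ∧ dy in d(df) is ∂^2 f/∂x ∂y - ∂^2 f/∂y ∂x = (-1) - (-1) = 0 (equality of mixed partials for smooth f).
Similarly for dx ∧ dz and dy ∧ dz — all coefficients vanish. So d(df) = 0.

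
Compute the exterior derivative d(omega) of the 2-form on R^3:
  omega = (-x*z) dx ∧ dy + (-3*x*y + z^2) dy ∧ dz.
d(omega) = (-x - 3*y) dx ∧ dy ∧ dz

For a 2-form omega = sum_{i<j} g_{ij} dx_i ∧ dx_j, the exterior derivative is
  d(omega) = sum_{i<j} d(g_{ij}) ∧ dx_i ∧ dx_j = sum_{i<j, k} (∂g_{ij}/∂x_k) dx_k ∧ dx_i ∧ dx_j.
Expand each term, using dx_k ∧ dx_i ∧ dx_j = sgn(permutation) dx_{(a)} ∧ dx_{(b)} ∧ dx_{(c)} with (a < b < c) sorted:
  d(-x*z) includes (∂/∂z)(-x*z) dz = (-x) dz, which multiplied by dx ∧ dy gives (-x) dx ∧ dy ∧ dz
  d(-3*x*y + z^2) includes (∂/∂x)(-3*x*y + z^2) dx = (-3*y) dx, which multiplied by dy ∧ dz gives (-3*y) dx ∧ dy ∧ dz
Collecting like 3-forms: d(omega) = (-x - 3*y) dx ∧ dy ∧ dz.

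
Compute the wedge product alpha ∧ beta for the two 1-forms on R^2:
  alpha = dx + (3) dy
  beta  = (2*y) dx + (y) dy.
alpha ∧ beta = (-5*y) dx ∧ dy

Distribute the wedge, using dx_i ∧ dx_j = -dx_j ∧ dx_i and dx_i ∧ dx_i = 0. For each pair (i, j) with i < j, the coefficient of dx_i ∧ dx_j in alpha ∧ beta is (alpha_i * beta_j - alpha_j * beta_i). Collecting: alpha ∧ beta = (-5*y) dx ∧ dy.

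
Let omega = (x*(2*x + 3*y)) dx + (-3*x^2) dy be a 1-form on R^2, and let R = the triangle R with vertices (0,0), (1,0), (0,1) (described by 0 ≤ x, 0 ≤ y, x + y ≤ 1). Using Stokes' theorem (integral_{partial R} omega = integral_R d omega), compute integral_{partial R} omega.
integral_(partial R) omega = -3/2

Stokes: integral_partial_R omega = integral_R d omega with d omega = (∂Q/∂x - ∂P/∂y) dx ∧ dy.
  ∂Q/∂x = -6*x
  ∂P/∂y = 3*x
  integrand = ∂Q/∂x - ∂P/∂y = -9*x.
Integrating over R: integral_0^1 integral_0^{1-x} (-9*x) dy dx = -3/2.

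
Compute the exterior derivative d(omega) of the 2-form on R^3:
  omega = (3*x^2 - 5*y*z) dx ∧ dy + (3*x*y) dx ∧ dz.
d(omega) = (-3*x - 5*y) dx ∧ dy ∧ dz

For a 2-form omega = sum_{i<j} g_{ij} dx_i ∧ dx_j, the exterior derivative is
  d(omega) = sum_{i<j} d(g_{ij}) ∧ dx_i ∧ dx_j = sum_{i<j, k} (∂g_{ij}/∂x_k) dx_k ∧ dx_i ∧ dx_j.
Expand each term, using dx_k ∧ dx_i ∧ dx_j = sgn(permutation) dx_{(a)} ∧ dx_{(b)} ∧ dx_{(c)} with (a < b < c) sorted:
  d(3*x^2 - 5*y*z) includes (∂/∂z)(3*x^2 - 5*y*z) dz = (-5*y) dz, which multiplied by dx ∧ dy gives (-5*y) dx ∧ dy ∧ dz
  d(3*x*y) includes (∂/∂y)(3*x*y) dy = (3*x) dy, which multiplied by dx ∧ dz gives (-3*x) dx ∧ dy ∧ dz
Collecting like 3-forms: d(omega) = (-3*x - 5*y) dx ∧ dy ∧ dz.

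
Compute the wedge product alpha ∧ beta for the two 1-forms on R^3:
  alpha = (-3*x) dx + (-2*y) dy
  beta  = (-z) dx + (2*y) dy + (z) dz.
alpha ∧ beta = (-2*y*(3*x + z)) dx ∧ dy + (-3*x*z) dx ∧ dz + (-2*y*z) dy ∧ dz

Distribute the wedge, using dx_i ∧ dx_j = -dx_j ∧ dx_i and dx_i ∧ dx_i = 0. For each pair (i, j) with i < j, the coefficient of dx_i ∧ dx_j in alpha ∧ beta is (alpha_i * beta_j - alpha_j * beta_i). Collecting: alpha ∧ beta = (-2*y*(3*x + z)) dx ∧ dy + (-3*x*z) dx ∧ dz + (-2*y*z) dy ∧ dz.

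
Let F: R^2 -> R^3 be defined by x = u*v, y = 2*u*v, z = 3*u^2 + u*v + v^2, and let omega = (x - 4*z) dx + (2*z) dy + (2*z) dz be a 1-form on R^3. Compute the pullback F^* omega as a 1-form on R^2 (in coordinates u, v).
F^* omega = (36*u^3 + 18*u^2*v + 15*u*v^2 + 2*v^3) du + (6*u^3 + 15*u^2*v + 6*u*v^2 + 4*v^3) dv

Using F^*(f dg) = (f ∘ F) d(g ∘ F), substitute each coordinate x_i by F_i(u, v) in f_i, and replace dx_i by d F_i = (∂F_i/∂u) du + (∂F_i/∂v) dv.
  For the x component: f_1(F) = -12*u^2 - 3*u*v - 4*v^2; d F_1 = (v) du + (u) dv
  For the y component: f_2(F) = 6*u^2 + 2*u*v + 2*v^2; d F_2 = (2*v) du + (2*u) dv
  For the z component: f_3(F) = 6*u^2 + 2*u*v + 2*v^2; d F_3 = (6*u + v) du + (u + 2*v) dv
Combining and collecting du, dv coefficients:
  coeff of du: 36*u^3 + 18*u^2*v + 15*u*v^2 + 2*v^3
  coeff of dv: 6*u^3 + 15*u^2*v + 6*u*v^2 + 4*v^3
F^* omega = (36*u^3 + 18*u^2*v + 15*u*v^2 + 2*v^3) du + (6*u^3 + 15*u^2*v + 6*u*v^2 + 4*v^3) dv.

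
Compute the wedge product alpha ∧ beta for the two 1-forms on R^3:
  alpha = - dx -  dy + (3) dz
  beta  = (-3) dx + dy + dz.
alpha ∧ beta = (-4) dx ∧ dy + (8) dx ∧ dz + (-4) dy ∧ dz

Distribute the wedge, using dx_i ∧ dx_j = -dx_j ∧ dx_i and dx_i ∧ dx_i = 0. For each pair (i, j) with i < j, the coefficient of dx_i ∧ dx_j in alpha ∧ beta is (alpha_i * beta_j - alpha_j * beta_i). Collecting: alpha ∧ beta = (-4) dx ∧ dy + (8) dx ∧ dz + (-4) dy ∧ dz.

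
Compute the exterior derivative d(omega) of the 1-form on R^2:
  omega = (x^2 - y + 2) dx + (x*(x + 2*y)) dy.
d(omega) = (2*x + 2*y + 1) dx ∧ dy

For a 1-form omega = sum_i f_i dx_i, the exterior derivative is
  d(omega) = sum_{i < j} (∂f_j/∂x_i - ∂f_i/∂x_j) dx_i ∧ dx_j.
  coefficient of dx ∧ dy: ∂f_2/∂x - ∂f_1/∂y = ∂(x*(x + 2*y))/∂x - ∂(x^2 - y + 2)/∂y = 2*x + 2*y + 1
Assembling: d(omega) = (2*x + 2*y + 1) dx ∧ dy.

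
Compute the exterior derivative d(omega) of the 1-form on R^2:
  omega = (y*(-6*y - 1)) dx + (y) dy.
d(omega) = (12*y + 1) dx ∧ dy

For a 1-form omega = sum_i f_i dx_i, the exterior derivative is
  d(omega) = sum_{i < j} (∂f_j/∂x_i - ∂f_i/∂x_j) dx_i ∧ dx_j.
  coefficient of dx ∧ dy: ∂f_2/∂x - ∂f_1/∂y = ∂(y)/∂x - ∂(y*(-6*y - 1))/∂y = 12*y + 1
Assembling: d(omega) = (12*y + 1) dx ∧ dy.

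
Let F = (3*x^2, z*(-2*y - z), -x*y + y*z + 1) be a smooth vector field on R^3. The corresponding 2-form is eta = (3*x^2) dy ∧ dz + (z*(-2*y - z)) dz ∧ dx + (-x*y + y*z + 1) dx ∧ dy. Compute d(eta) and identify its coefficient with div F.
d(eta) = (6*x + y - 2*z) dx ∧ dy ∧ dz; div F = 6*x + y - 2*z

For a 2-form in R^3 of the form above, applying d gives a 3-form with coefficient ∂P/∂x + ∂Q/∂y + ∂R/∂z:
  ∂P/∂x = 6*x
  ∂Q/∂y = -2*z
  ∂R/∂z = y
Sum = 6*x + y - 2*z, which is exactly div F.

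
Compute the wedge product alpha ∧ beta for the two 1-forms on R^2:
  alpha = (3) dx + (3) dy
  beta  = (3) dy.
alpha ∧ beta = (9) dx ∧ dy

Distribute the wedge, using dx_i ∧ dx_j = -dx_j ∧ dx_i and dx_i ∧ dx_i = 0. For each pair (i, j) with i < j, the coefficient of dx_i ∧ dx_j in alpha ∧ beta is (alpha_i * beta_j - alpha_j * beta_i). Collecting: alpha ∧ beta = (9) dx ∧ dy.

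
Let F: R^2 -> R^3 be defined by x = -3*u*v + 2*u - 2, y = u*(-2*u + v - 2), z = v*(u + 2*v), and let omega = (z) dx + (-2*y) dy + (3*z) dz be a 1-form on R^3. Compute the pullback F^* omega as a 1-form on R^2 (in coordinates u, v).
F^* omega = (-16*u^3 + 12*u^2*v - 24*u^2 - 2*u*v^2 + 10*u*v - 8*u + 4*v^2) du + (4*u^3 - 2*u^2*v + 4*u^2 + 12*u*v^2 + 24*v^3) dv

Using F^*(f dg) = (f ∘ F) d(g ∘ F), substitute each coordinate x_i by F_i(u, v) in f_i, and replace dx_i by d F_i = (∂F_i/∂u) du + (∂F_i/∂v) dv.
  For the x component: f_1(F) = v*(u + 2*v); d F_1 = (2 - 3*v) du + (-3*u) dv
  For the y component: f_2(F) = 2*u*(2*u - v + 2); d F_2 = (-4*u + v - 2) du + (u) dv
  For the z component: f_3(F) = 3*v*(u + 2*v); d F_3 = (v) du + (u + 4*v) dv
Combining and collecting du, dv coefficients:
  coeff of du: -16*u^3 + 12*u^2*v - 24*u^2 - 2*u*v^2 + 10*u*v - 8*u + 4*v^2
  coeff of dv: 4*u^3 - 2*u^2*v + 4*u^2 + 12*u*v^2 + 24*v^3
F^* omega = (-16*u^3 + 12*u^2*v - 24*u^2 - 2*u*v^2 + 10*u*v - 8*u + 4*v^2) du + (4*u^3 - 2*u^2*v + 4*u^2 + 12*u*v^2 + 24*v^3) dv.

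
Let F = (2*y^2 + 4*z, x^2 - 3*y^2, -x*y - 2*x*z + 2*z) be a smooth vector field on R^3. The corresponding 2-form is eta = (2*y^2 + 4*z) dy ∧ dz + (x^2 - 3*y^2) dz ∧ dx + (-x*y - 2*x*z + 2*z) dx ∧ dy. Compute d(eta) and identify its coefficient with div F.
d(eta) = (-2*x - 6*y + 2) dx ∧ dy ∧ dz; div F = -2*x - 6*y + 2

For a 2-form in R^3 of the form above, applying d gives a 3-form with coefficient ∂P/∂x + ∂Q/∂y + ∂R/∂z:
  ∂P/∂x = 0
  ∂Q/∂y = -6*y
  ∂R/∂z = 2 - 2*x
Sum = -2*x - 6*y + 2, which is exactly div F.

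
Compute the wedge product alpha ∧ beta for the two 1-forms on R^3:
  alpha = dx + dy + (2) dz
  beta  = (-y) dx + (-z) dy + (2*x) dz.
alpha ∧ beta = (y - z) dx ∧ dy + (2*x + 2*y) dx ∧ dz + (2*x + 2*z) dy ∧ dz

Distribute the wedge, using dx_i ∧ dx_j = -dx_j ∧ dx_i and dx_i ∧ dx_i = 0. For each pair (i, j) with i < j, the coefficient of dx_i ∧ dx_j in alpha ∧ beta is (alpha_i * beta_j - alpha_j * beta_i). Collecting: alpha ∧ beta = (y - z) dx ∧ dy + (2*x + 2*y) dx ∧ dz + (2*x + 2*z) dy ∧ dz.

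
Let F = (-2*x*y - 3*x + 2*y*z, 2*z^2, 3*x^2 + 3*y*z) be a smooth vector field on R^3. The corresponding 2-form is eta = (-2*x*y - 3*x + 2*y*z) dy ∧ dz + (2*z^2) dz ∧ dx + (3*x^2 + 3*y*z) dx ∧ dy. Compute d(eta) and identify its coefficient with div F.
d(eta) = (y - 3) dx ∧ dy ∧ dz; div F = y - 3

For a 2-form in R^3 of the form above, applying d gives a 3-form with coefficient ∂P/∂x + ∂Q/∂y + ∂R/∂z:
  ∂P/∂x = -2*y - 3
  ∂Q/∂y = 0
  ∂R/∂z = 3*y
Sum = y - 3, which is exactly div F.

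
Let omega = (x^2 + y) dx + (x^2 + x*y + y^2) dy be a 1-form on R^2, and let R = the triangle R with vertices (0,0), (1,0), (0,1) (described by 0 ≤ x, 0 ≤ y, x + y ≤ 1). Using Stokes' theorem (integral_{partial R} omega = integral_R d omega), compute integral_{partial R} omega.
integral_(partial R) omega = 0

Stokes: integral_partial_R omega = integral_R d omega with d omega = (∂Q/∂x - ∂P/∂y) dx ∧ dy.
  ∂Q/∂x = 2*x + y
  ∂P/∂y = 1
  integrand = ∂Q/∂x - ∂P/∂y = 2*x + y - 1.
Integrating over R: integral_0^1 integral_0^{1-x} (2*x + y - 1) dy dx = 0.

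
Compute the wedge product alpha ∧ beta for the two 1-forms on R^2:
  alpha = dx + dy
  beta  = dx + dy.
alpha ∧ beta = 0

Distribute the wedge, using dx_i ∧ dx_j = -dx_j ∧ dx_i and dx_i ∧ dx_i = 0. For each pair (i, j) with i < j, the coefficient of dx_i ∧ dx_j in alpha ∧ beta is (alpha_i * beta_j - alpha_j * beta_i). Collecting: alpha ∧ beta = 0.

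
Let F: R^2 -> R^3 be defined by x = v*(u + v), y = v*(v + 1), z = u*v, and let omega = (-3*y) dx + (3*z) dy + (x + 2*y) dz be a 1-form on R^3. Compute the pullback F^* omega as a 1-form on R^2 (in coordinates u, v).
F^* omega = (v^2*(u - 1)) du + (v*(u^2 + 6*u*v + 2*u - 6*v^2 - 6*v)) dv

Using F^*(f dg) = (f ∘ F) d(g ∘ F), substitute each coordinate x_i by F_i(u, v) in f_i, and replace dx_i by d F_i = (∂F_i/∂u) du + (∂F_i/∂v) dv.
  For the x component: f_1(F) = 3*v*(-v - 1); d F_1 = (v) du + (u + 2*v) dv
  For the y component: f_2(F) = 3*u*v; d F_2 = (0) du + (2*v + 1) dv
  For the z component: f_3(F) = v*(u + 3*v + 2); d F_3 = (v) du + (u) dv
Combining and collecting du, dv coefficients:
  coeff of du: v^2*(u - 1)
  coeff of dv: v*(u^2 + 6*u*v + 2*u - 6*v^2 - 6*v)
F^* omega = (v^2*(u - 1)) du + (v*(u^2 + 6*u*v + 2*u - 6*v^2 - 6*v)) dv.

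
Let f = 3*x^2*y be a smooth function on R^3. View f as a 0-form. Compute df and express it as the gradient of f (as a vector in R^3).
df = (6*x*y) dx + (3*x^2) dy + (0) dz; grad f = (6*x*y, 3*x^2, 0)

For a 0-form f, d f = (∂f/∂x) dx + (∂f/∂y) dy + (∂f/∂z) dz. The components of the vector representation are exactly the entries of grad f in Cartesian coordinates:
  ∂f/∂x = 6*x*y
  ∂f/∂y = 3*x^2
  ∂f/∂z = 0.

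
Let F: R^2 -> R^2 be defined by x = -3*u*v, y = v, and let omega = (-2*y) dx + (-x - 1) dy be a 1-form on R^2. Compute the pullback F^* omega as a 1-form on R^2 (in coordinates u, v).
F^* omega = (6*v^2) du + (9*u*v - 1) dv

Using F^*(f dg) = (f ∘ F) d(g ∘ F), substitute each coordinate x_i by F_i(u, v) in f_i, and replace dx_i by d F_i = (∂F_i/∂u) du + (∂F_i/∂v) dv.
  For the x component: f_1(F) = -2*v; d F_1 = (-3*v) du + (-3*u) dv
  For the y component: f_2(F) = 3*u*v - 1; d F_2 = (0) du + (1) dv
Combining and collecting du, dv coefficients:
  coeff of du: 6*v^2
  coeff of dv: 9*u*v - 1
F^* omega = (6*v^2) du + (9*u*v - 1) dv.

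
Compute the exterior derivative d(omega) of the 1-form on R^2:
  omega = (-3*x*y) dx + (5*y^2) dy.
d(omega) = (3*x) dx ∧ dy

For a 1-form omega = sum_i f_i dx_i, the exterior derivative is
  d(omega) = sum_{i < j} (∂f_j/∂x_i - ∂f_i/∂x_j) dx_i ∧ dx_j.
  coefficient of dx ∧ dy: ∂f_2/∂x - ∂f_1/∂y = ∂(5*y^2)/∂x - ∂(-3*x*y)/∂y = 3*x
Assembling: d(omega) = (3*x) dx ∧ dy.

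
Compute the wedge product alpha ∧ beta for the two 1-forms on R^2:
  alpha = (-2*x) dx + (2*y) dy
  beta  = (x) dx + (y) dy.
alpha ∧ beta = (-4*x*y) dx ∧ dy

Distribute the wedge, using dx_i ∧ dx_j = -dx_j ∧ dx_i and dx_i ∧ dx_i = 0. For each pair (i, j) with i < j, the coefficient of dx_i ∧ dx_j in alpha ∧ beta is (alpha_i * beta_j - alpha_j * beta_i). Collecting: alpha ∧ beta = (-4*x*y) dx ∧ dy.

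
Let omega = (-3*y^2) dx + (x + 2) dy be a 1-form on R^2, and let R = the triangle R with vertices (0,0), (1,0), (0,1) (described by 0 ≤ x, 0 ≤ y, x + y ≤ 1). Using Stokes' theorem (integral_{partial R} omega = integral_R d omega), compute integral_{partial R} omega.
integral_(partial R) omega = 3/2

Stokes: integral_partial_R omega = integral_R d omega with d omega = (∂Q/∂x - ∂P/∂y) dx ∧ dy.
  ∂Q/∂x = 1
  ∂P/∂y = -6*y
  integrand = ∂Q/∂x - ∂P/∂y = 6*y + 1.
Integrating over R: integral_0^1 integral_0^{1-x} (6*y + 1) dy dx = 3/2.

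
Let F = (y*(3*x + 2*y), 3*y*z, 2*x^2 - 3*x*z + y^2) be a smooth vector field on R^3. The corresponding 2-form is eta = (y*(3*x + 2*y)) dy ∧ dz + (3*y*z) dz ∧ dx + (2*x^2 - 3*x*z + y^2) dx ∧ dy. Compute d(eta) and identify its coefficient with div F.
d(eta) = (-3*x + 3*y + 3*z) dx ∧ dy ∧ dz; div F = -3*x + 3*y + 3*z

For a 2-form in R^3 of the form above, applying d gives a 3-form with coefficient ∂P/∂x + ∂Q/∂y + ∂R/∂z:
  ∂P/∂x = 3*y
  ∂Q/∂y = 3*z
  ∂R/∂z = -3*x
Sum = -3*x + 3*y + 3*z, which is exactly div F.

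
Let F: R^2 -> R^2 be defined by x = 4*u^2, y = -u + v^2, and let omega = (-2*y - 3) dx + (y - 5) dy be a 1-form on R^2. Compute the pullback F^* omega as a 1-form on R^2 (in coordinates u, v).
F^* omega = (16*u^2 - 16*u*v^2 - 23*u - v^2 + 5) du + (2*v*(-u + v^2 - 5)) dv

Using F^*(f dg) = (f ∘ F) d(g ∘ F), substitute each coordinate x_i by F_i(u, v) in f_i, and replace dx_i by d F_i = (∂F_i/∂u) du + (∂F_i/∂v) dv.
  For the x component: f_1(F) = 2*u - 2*v^2 - 3; d F_1 = (8*u) du + (0) dv
  For the y component: f_2(F) = -u + v^2 - 5; d F_2 = (-1) du + (2*v) dv
Combining and collecting du, dv coefficients:
  coeff of du: 16*u^2 - 16*u*v^2 - 23*u - v^2 + 5
  coeff of dv: 2*v*(-u + v^2 - 5)
F^* omega = (16*u^2 - 16*u*v^2 - 23*u - v^2 + 5) du + (2*v*(-u + v^2 - 5)) dv.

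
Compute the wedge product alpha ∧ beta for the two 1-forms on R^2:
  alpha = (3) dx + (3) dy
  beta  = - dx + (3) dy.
alpha ∧ beta = (12) dx ∧ dy

Distribute the wedge, using dx_i ∧ dx_j = -dx_j ∧ dx_i and dx_i ∧ dx_i = 0. For each pair (i, j) with i < j, the coefficient of dx_i ∧ dx_j in alpha ∧ beta is (alpha_i * beta_j - alpha_j * beta_i). Collecting: alpha ∧ beta = (12) dx ∧ dy.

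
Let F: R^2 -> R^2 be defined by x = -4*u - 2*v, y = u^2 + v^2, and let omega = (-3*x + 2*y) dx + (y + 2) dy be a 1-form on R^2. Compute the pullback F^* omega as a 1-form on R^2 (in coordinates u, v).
F^* omega = (2*u^3 - 8*u^2 + 2*u*v^2 - 44*u - 8*v^2 - 24*v) du + (2*u^2*v - 4*u^2 - 24*u + 2*v^3 - 4*v^2 - 8*v) dv

Using F^*(f dg) = (f ∘ F) d(g ∘ F), substitute each coordinate x_i by F_i(u, v) in f_i, and replace dx_i by d F_i = (∂F_i/∂u) du + (∂F_i/∂v) dv.
  For the x component: f_1(F) = 2*u^2 + 12*u + 2*v^2 + 6*v; d F_1 = (-4) du + (-2) dv
  For the y component: f_2(F) = u^2 + v^2 + 2; d F_2 = (2*u) du + (2*v) dv
Combining and collecting du, dv coefficients:
  coeff of du: 2*u^3 - 8*u^2 + 2*u*v^2 - 44*u - 8*v^2 - 24*v
  coeff of dv: 2*u^2*v - 4*u^2 - 24*u + 2*v^3 - 4*v^2 - 8*v
F^* omega = (2*u^3 - 8*u^2 + 2*u*v^2 - 44*u - 8*v^2 - 24*v) du + (2*u^2*v - 4*u^2 - 24*u + 2*v^3 - 4*v^2 - 8*v) dv.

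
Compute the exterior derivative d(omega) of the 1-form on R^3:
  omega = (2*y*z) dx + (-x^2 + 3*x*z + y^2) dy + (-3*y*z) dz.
d(omega) = (-2*x + z) dx ∧ dy + (-2*y) dx ∧ dz + (-3*x - 3*z) dy ∧ dz

For a 1-form omega = sum_i f_i dx_i, the exterior derivative is
  d(omega) = sum_{i < j} (∂f_j/∂x_i - ∂f_i/∂x_j) dx_i ∧ dx_j.
  coefficient of dx ∧ dy: ∂f_2/∂x - ∂f_1/∂y = ∂(-x^2 + 3*x*z + y^2)/∂x - ∂(2*y*z)/∂y = -2*x + z
  coefficient of dx ∧ dz: ∂f_3/∂x - ∂f_1/∂z = ∂(-3*y*z)/∂x - ∂(2*y*z)/∂z = -2*y
  coefficient of dy ∧ dz: ∂f_3/∂y - ∂f_2/∂z = ∂(-3*y*z)/∂y - ∂(-x^2 + 3*x*z + y^2)/∂z = -3*x - 3*z
Assembling: d(omega) = (-2*x + z) dx ∧ dy + (-2*y) dx ∧ dz + (-3*x - 3*z) dy ∧ dz.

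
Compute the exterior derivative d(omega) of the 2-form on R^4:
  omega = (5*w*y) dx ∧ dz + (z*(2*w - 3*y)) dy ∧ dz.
d(omega) = (-5*w) dx ∧ dy ∧ dz + (5*y) dx ∧ dz ∧ dw + (2*z) dy ∧ dz ∧ dw

For a 2-form omega = sum_{i<j} g_{ij} dx_i ∧ dx_j, the exterior derivative is
  d(omega) = sum_{i<j} d(g_{ij}) ∧ dx_i ∧ dx_j = sum_{i<j, k} (∂g_{ij}/∂x_k) dx_k ∧ dx_i ∧ dx_j.
Expand each term, using dx_k ∧ dx_i ∧ dx_j = sgn(permutation) dx_{(a)} ∧ dx_{(b)} ∧ dx_{(c)} with (a < b < c) sorted:
  d(5*w*y) includes (∂/∂y)(5*w*y) dy = (5*w) dy, which multiplied by dx ∧ dz gives (-5*w) dx ∧ dy ∧ dz
  d(5*w*y) includes (∂/∂w)(5*w*y) dw = (5*y) dw, which multiplied by dx ∧ dz gives (5*y) dx ∧ dz ∧ dw
  d(z*(2*w - 3*y)) includes (∂/∂w)(z*(2*w - 3*y)) dw = (2*z) dw, which multiplied by dy ∧ dz gives (2*z) dy ∧ dz ∧ dw
Collecting like 3-forms: d(omega) = (-5*w) dx ∧ dy ∧ dz + (5*y) dx ∧ dz ∧ dw + (2*z) dy ∧ dz ∧ dw.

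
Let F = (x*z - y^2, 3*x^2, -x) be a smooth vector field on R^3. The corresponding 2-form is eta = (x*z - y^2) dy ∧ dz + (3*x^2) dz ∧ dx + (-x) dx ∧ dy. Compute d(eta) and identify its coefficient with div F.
d(eta) = (z) dx ∧ dy ∧ dz; div F = z

For a 2-form in R^3 of the form above, applying d gives a 3-form with coefficient ∂P/∂x + ∂Q/∂y + ∂R/∂z:
  ∂P/∂x = z
  ∂Q/∂y = 0
  ∂R/∂z = 0
Sum = z, which is exactly div F.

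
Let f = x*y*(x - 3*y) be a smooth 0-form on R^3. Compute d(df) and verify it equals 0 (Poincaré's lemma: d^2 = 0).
d(df) = 0

Step 1: df = sum_i (∂f/∂x_i) dx_i = (y*(2*x - 3*y)) dx + (x*(x - 6*y)) dy + (0) dz.
Step 2: Apply d again. Using the 1-form formula, the coefficient of dx ∧ dy in d(df) is ∂^2 f/∂x ∂y - ∂^2 f/∂y ∂x = (2*x - 6*y) - (2*x - 6*y) = 0 (equality of mixed partials for smooth f).
Similarly for dx ∧ dz and dy ∧ dz — all coefficients vanish. So d(df) = 0.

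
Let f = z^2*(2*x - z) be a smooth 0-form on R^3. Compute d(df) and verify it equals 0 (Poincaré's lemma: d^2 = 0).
d(df) = 0

Step 1: df = sum_i (∂f/∂x_i) dx_i = (2*z^2) dx + (0) dy + (z*(4*x - 3*z)) dz.
Step 2: Apply d again. Using the 1-form formula, the coefficient of dx ∧ dy in d(df) is ∂^2 f/∂x ∂y - ∂^2 f/∂y ∂x = (0) - (0) = 0 (equality of mixed partials for smooth f).
Similarly for dx ∧ dz and dy ∧ dz — all coefficients vanish. So d(df) = 0.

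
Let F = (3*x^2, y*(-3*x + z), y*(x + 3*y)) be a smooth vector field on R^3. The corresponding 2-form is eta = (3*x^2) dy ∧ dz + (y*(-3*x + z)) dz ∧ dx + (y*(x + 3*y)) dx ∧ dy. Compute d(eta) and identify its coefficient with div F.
d(eta) = (3*x + z) dx ∧ dy ∧ dz; div F = 3*x + z

For a 2-form in R^3 of the form above, applying d gives a 3-form with coefficient ∂P/∂x + ∂Q/∂y + ∂R/∂z:
  ∂P/∂x = 6*x
  ∂Q/∂y = -3*x + z
  ∂R/∂z = 0
Sum = 3*x + z, which is exactly div F.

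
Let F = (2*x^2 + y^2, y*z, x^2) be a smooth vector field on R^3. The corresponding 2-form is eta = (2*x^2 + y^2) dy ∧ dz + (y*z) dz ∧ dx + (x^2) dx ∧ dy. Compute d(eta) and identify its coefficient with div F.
d(eta) = (4*x + z) dx ∧ dy ∧ dz; div F = 4*x + z

For a 2-form in R^3 of the form above, applying d gives a 3-form with coefficient ∂P/∂x + ∂Q/∂y + ∂R/∂z:
  ∂P/∂x = 4*x
  ∂Q/∂y = z
  ∂R/∂z = 0
Sum = 4*x + z, which is exactly div F.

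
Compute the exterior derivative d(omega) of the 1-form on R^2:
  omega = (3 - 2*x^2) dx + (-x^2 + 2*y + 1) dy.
d(omega) = (-2*x) dx ∧ dy

For a 1-form omega = sum_i f_i dx_i, the exterior derivative is
  d(omega) = sum_{i < j} (∂f_j/∂x_i - ∂f_i/∂x_j) dx_i ∧ dx_j.
  coefficient of dx ∧ dy: ∂f_2/∂x - ∂f_1/∂y = ∂(-x^2 + 2*y + 1)/∂x - ∂(3 - 2*x^2)/∂y = -2*x
Assembling: d(omega) = (-2*x) dx ∧ dy.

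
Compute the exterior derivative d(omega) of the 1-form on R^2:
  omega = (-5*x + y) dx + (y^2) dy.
d(omega) = (-1) dx ∧ dy

For a 1-form omega = sum_i f_i dx_i, the exterior derivative is
  d(omega) = sum_{i < j} (∂f_j/∂x_i - ∂f_i/∂x_j) dx_i ∧ dx_j.
  coefficient of dx ∧ dy: ∂f_2/∂x - ∂f_1/∂y = ∂(y^2)/∂x - ∂(-5*x + y)/∂y = -1
Assembling: d(omega) = (-1) dx ∧ dy.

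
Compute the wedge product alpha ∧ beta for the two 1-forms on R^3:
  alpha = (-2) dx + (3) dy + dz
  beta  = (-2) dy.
alpha ∧ beta = (4) dx ∧ dy + (2) dy ∧ dz

Distribute the wedge, using dx_i ∧ dx_j = -dx_j ∧ dx_i and dx_i ∧ dx_i = 0. For each pair (i, j) with i < j, the coefficient of dx_i ∧ dx_j in alpha ∧ beta is (alpha_i * beta_j - alpha_j * beta_i). Collecting: alpha ∧ beta = (4) dx ∧ dy + (2) dy ∧ dz.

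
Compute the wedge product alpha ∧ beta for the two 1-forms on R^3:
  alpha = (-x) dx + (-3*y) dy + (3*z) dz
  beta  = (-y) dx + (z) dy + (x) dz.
alpha ∧ beta = (-x*z - 3*y^2) dx ∧ dy + (-x^2 + 3*y*z) dx ∧ dz + (-3*x*y - 3*z^2) dy ∧ dz

Distribute the wedge, using dx_i ∧ dx_j = -dx_j ∧ dx_i and dx_i ∧ dx_i = 0. For each pair (i, j) with i < j, the coefficient of dx_i ∧ dx_j in alpha ∧ beta is (alpha_i * beta_j - alpha_j * beta_i). Collecting: alpha ∧ beta = (-x*z - 3*y^2) dx ∧ dy + (-x^2 + 3*y*z) dx ∧ dz + (-3*x*y - 3*z^2) dy ∧ dz.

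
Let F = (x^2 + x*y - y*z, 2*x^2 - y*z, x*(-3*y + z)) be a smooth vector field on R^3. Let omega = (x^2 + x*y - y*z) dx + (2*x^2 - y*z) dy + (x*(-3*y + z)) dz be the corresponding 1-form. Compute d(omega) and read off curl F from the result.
d(omega) = (-3*x + y) dy ∧ dz + (2*y - z) dz ∧ dx + (3*x + z) dx ∧ dy; curl F = (-3*x + y, 2*y - z, 3*x + z)

d omega = sum_{i<j} (∂f_j/∂x_i - ∂f_i/∂x_j) dx_i ∧ dx_j. Under the identification (dy ∧ dz, dz ∧ dx, dx ∧ dy) ↔ (e_x, e_y, e_z), the coefficients are exactly the components of curl F. Compute:
  ∂R/∂y - ∂Q/∂z = (-3*x) - (-y) = -3*x + y
  ∂P/∂z - ∂R/∂x = (-y) - (-3*y + z) = 2*y - z
  ∂Q/∂x - ∂P/∂y = (4*x) - (x - z) = 3*x + z.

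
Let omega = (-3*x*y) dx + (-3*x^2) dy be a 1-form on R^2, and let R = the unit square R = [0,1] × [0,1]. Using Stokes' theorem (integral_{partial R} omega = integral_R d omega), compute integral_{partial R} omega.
integral_(partial R) omega = -3/2

Stokes: integral_partial_R omega = integral_R d omega with d omega = (∂Q/∂x - ∂P/∂y) dx ∧ dy.
  ∂Q/∂x = -6*x
  ∂P/∂y = -3*x
  integrand = ∂Q/∂x - ∂P/∂y = -3*x.
Integrating over R: integral_0^1 integral_0^1 (-3*x) dx dy = -3/2.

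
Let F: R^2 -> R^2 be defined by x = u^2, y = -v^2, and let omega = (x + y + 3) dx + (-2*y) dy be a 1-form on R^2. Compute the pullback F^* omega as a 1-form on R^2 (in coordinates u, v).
F^* omega = (2*u*(u^2 - v^2 + 3)) du + (-4*v^3) dv

Using F^*(f dg) = (f ∘ F) d(g ∘ F), substitute each coordinate x_i by F_i(u, v) in f_i, and replace dx_i by d F_i = (∂F_i/∂u) du + (∂F_i/∂v) dv.
  For the x component: f_1(F) = u^2 - v^2 + 3; d F_1 = (2*u) du + (0) dv
  For the y component: f_2(F) = 2*v^2; d F_2 = (0) du + (-2*v) dv
Combining and collecting du, dv coefficients:
  coeff of du: 2*u*(u^2 - v^2 + 3)
  coeff of dv: -4*v^3
F^* omega = (2*u*(u^2 - v^2 + 3)) du + (-4*v^3) dv.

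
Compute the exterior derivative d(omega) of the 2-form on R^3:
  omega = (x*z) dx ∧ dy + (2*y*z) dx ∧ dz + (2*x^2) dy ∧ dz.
d(omega) = (5*x - 2*z) dx ∧ dy ∧ dz

For a 2-form omega = sum_{i<j} g_{ij} dx_i ∧ dx_j, the exterior derivative is
  d(omega) = sum_{i<j} d(g_{ij}) ∧ dx_i ∧ dx_j = sum_{i<j, k} (∂g_{ij}/∂x_k) dx_k ∧ dx_i ∧ dx_j.
Expand each term, using dx_k ∧ dx_i ∧ dx_j = sgn(permutation) dx_{(a)} ∧ dx_{(b)} ∧ dx_{(c)} with (a < b < c) sorted:
  d(x*z) includes (∂/∂z)(x*z) dz = (x) dz, which multiplied by dx ∧ dy gives (x) dx ∧ dy ∧ dz
  d(2*y*z) includes (∂/∂y)(2*y*z) dy = (2*z) dy, which multiplied by dx ∧ dz gives (-2*z) dx ∧ dy ∧ dz
  d(2*x^2) includes (∂/∂x)(2*x^2) dx = (4*x) dx, which multiplied by dy ∧ dz gives (4*x) dx ∧ dy ∧ dz
Collecting like 3-forms: d(omega) = (5*x - 2*z) dx ∧ dy ∧ dz.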